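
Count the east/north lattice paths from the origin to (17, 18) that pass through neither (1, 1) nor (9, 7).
Number of paths = 1793248842

Inclusion–exclusion. Total paths: C(35, 17) = 4537567650. Through P₁: C(2, 1)·C(33, 16) = 2333606220. Through P₂: C(16, 9)·C(19, 8) = 864658080. Since P₁ is strictly southwest of P₂, a monotone path through both must visit P₁ then P₂; paths through both = C(2, 1)·C(14, 8)·C(19, 8) = 453945492. Avoid both = 4537567650 − 2333606220 − 864658080 + 453945492 = 1793248842.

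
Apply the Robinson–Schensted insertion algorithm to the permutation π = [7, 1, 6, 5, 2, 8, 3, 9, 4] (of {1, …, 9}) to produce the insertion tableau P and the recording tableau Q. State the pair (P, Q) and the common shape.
P = [1, 2, 3, 4] / [5, 8, 9] / [6] / [7];  Q = [1, 3, 6, 8] / [2, 7, 9] / [4] / [5];  common shape = (4, 3, 1, 1)

Row-insert the values π_1, π_2, … into P one at a time, bumping the leftmost entry strictly greater than the inserted value down to the next row. The recording tableau Q records, in position (i, j), the step at which that cell was added to P.
  Insert 7 (step 1): P = [7];  Q = [1]
  Insert 1 (step 2): P = [1] / [7];  Q = [1] / [2]
  Insert 6 (step 3): P = [1, 6] / [7];  Q = [1, 3] / [2]
  Insert 5 (step 4): P = [1, 5] / [6] / [7];  Q = [1, 3] / [2] / [4]
  Insert 2 (step 5): P = [1, 2] / [5] / [6] / [7];  Q = [1, 3] / [2] / [4] / [5]
  Insert 8 (step 6): P = [1, 2, 8] / [5] / [6] / [7];  Q = [1, 3, 6] / [2] / [4] / [5]
  Insert 3 (step 7): P = [1, 2, 3] / [5, 8] / [6] / [7];  Q = [1, 3, 6] / [2, 7] / [4] / [5]
  Insert 9 (step 8): P = [1, 2, 3, 9] / [5, 8] / [6] / [7];  Q = [1, 3, 6, 8] / [2, 7] / [4] / [5]
  Insert 4 (step 9): P = [1, 2, 3, 4] / [5, 8, 9] / [6] / [7];  Q = [1, 3, 6, 8] / [2, 7, 9] / [4] / [5]
Final shape: (4, 3, 1, 1).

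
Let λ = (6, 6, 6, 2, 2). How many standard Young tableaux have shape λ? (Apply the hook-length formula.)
# SYT of shape (6, 6, 6, 2, 2) = 248958710

Hook-length formula: f^λ = n! / Π hook(c), product over all cells c of the Young diagram. For λ = (6, 6, 6, 2, 2), n = 22 boxes. Hook lengths by row (left-to-right, top-to-bottom): [10, 9, 6, 5, 4, 3]; [9, 8, 5, 4, 3, 2]; [8, 7, 4, 3, 2, 1]; [3, 2]; [2, 1]. Product of hooks = 4514807808000. So f^λ = 22! / 4514807808000 = 1124000727777607680000 / 4514807808000 = 248958710.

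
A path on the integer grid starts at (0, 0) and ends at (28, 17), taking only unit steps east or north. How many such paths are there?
Number of paths = 1103068603890

A monotone lattice path from (0, 0) to (28, 17) consists of 28 east steps and 17 north steps in some order, so it is determined by which 28 of the 45 steps are east. The count is C(45, 28) = 1103068603890.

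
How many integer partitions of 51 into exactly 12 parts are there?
p(51, 12 parts) = 19978

Partitions of n into exactly k parts are in bijection with partitions of n − k into at most k parts (subtract 1 from each part). So p(51, exactly 12) = p(39, parts ≤ 12). Computing via the recurrence p(m, j) = p(m, j−1) + p(m−j, j) gives 19978.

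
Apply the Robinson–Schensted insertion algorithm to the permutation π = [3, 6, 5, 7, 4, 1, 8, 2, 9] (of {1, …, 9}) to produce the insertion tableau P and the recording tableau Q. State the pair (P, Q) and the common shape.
P = [1, 2, 7, 8, 9] / [3, 4] / [5] / [6];  Q = [1, 2, 4, 7, 9] / [3, 8] / [5] / [6];  common shape = (5, 2, 1, 1)

Row-insert the values π_1, π_2, … into P one at a time, bumping the leftmost entry strictly greater than the inserted value down to the next row. The recording tableau Q records, in position (i, j), the step at which that cell was added to P.
  Insert 3 (step 1): P = [3];  Q = [1]
  Insert 6 (step 2): P = [3, 6];  Q = [1, 2]
  Insert 5 (step 3): P = [3, 5] / [6];  Q = [1, 2] / [3]
  Insert 7 (step 4): P = [3, 5, 7] / [6];  Q = [1, 2, 4] / [3]
  Insert 4 (step 5): P = [3, 4, 7] / [5] / [6];  Q = [1, 2, 4] / [3] / [5]
  Insert 1 (step 6): P = [1, 4, 7] / [3] / [5] / [6];  Q = [1, 2, 4] / [3] / [5] / [6]
  Insert 8 (step 7): P = [1, 4, 7, 8] / [3] / [5] / [6];  Q = [1, 2, 4, 7] / [3] / [5] / [6]
  Insert 2 (step 8): P = [1, 2, 7, 8] / [3, 4] / [5] / [6];  Q = [1, 2, 4, 7] / [3, 8] / [5] / [6]
  Insert 9 (step 9): P = [1, 2, 7, 8, 9] / [3, 4] / [5] / [6];  Q = [1, 2, 4, 7, 9] / [3, 8] / [5] / [6]
Final shape: (5, 2, 1, 1).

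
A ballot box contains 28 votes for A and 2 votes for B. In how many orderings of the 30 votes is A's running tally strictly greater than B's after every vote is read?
Strict-lead orderings = 377

Total orderings of the 30 votes with 28 for A: C(30, 28) = 435. By the Bertrand ballot formula (Cycle Lemma / reflection principle), the number of orderings in which A is strictly ahead of B throughout is (p − q)/(p + q) · C(p + q, p) = (28 − 2)/(28 + 2) · 435 = 377.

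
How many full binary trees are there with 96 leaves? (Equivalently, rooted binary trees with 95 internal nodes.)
C_95 = 944973797977428207852605870454939596837230758234904050

These full binary trees are counted by the Catalan number C_n = (1/(n + 1)) · C(2n, n). For n = 95: C_95 = (1/96) · C(190, 95) = 90717484605833107953850163563674201296374152790550788800/96 = 944973797977428207852605870454939596837230758234904050.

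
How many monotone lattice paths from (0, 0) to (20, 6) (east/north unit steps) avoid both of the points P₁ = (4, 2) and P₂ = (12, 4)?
Number of paths = 106030

Inclusion–exclusion. Total paths: C(26, 20) = 230230. Through P₁: C(6, 4)·C(20, 16) = 72675. Through P₂: C(16, 12)·C(10, 8) = 81900. Since P₁ is strictly southwest of P₂, a monotone path through both must visit P₁ then P₂; paths through both = C(6, 4)·C(10, 8)·C(10, 8) = 30375. Avoid both = 230230 − 72675 − 81900 + 30375 = 106030.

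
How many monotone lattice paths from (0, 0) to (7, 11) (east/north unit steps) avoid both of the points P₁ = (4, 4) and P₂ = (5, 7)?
Number of paths = 15744

Inclusion–exclusion. Total paths: C(18, 7) = 31824. Through P₁: C(8, 4)·C(10, 3) = 8400. Through P₂: C(12, 5)·C(6, 2) = 11880. Since P₁ is strictly southwest of P₂, a monotone path through both must visit P₁ then P₂; paths through both = C(8, 4)·C(4, 1)·C(6, 2) = 4200. Avoid both = 31824 − 8400 − 11880 + 4200 = 15744.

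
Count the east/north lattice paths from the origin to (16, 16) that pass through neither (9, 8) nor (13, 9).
Number of paths = 399541140

Inclusion–exclusion. Total paths: C(32, 16) = 601080390. Through P₁: C(17, 9)·C(15, 7) = 156434850. Through P₂: C(22, 13)·C(10, 3) = 59690400. Since P₁ is strictly southwest of P₂, a monotone path through both must visit P₁ then P₂; paths through both = C(17, 9)·C(5, 4)·C(10, 3) = 14586000. Avoid both = 601080390 − 156434850 − 59690400 + 14586000 = 399541140.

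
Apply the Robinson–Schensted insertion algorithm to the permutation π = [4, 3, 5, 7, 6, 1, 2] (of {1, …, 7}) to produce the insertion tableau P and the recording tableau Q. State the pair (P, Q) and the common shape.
P = [1, 2, 6] / [3, 5] / [4, 7];  Q = [1, 3, 4] / [2, 5] / [6, 7];  common shape = (3, 2, 2)

Row-insert the values π_1, π_2, … into P one at a time, bumping the leftmost entry strictly greater than the inserted value down to the next row. The recording tableau Q records, in position (i, j), the step at which that cell was added to P.
  Insert 4 (step 1): P = [4];  Q = [1]
  Insert 3 (step 2): P = [3] / [4];  Q = [1] / [2]
  Insert 5 (step 3): P = [3, 5] / [4];  Q = [1, 3] / [2]
  Insert 7 (step 4): P = [3, 5, 7] / [4];  Q = [1, 3, 4] / [2]
  Insert 6 (step 5): P = [3, 5, 6] / [4, 7];  Q = [1, 3, 4] / [2, 5]
  Insert 1 (step 6): P = [1, 5, 6] / [3, 7] / [4];  Q = [1, 3, 4] / [2, 5] / [6]
  Insert 2 (step 7): P = [1, 2, 6] / [3, 5] / [4, 7];  Q = [1, 3, 4] / [2, 5] / [6, 7]
Final shape: (3, 2, 2).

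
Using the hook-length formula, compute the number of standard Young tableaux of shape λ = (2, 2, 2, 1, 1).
# SYT of shape (2, 2, 2, 1, 1) = 28

Hook-length formula: f^λ = n! / Π hook(c), product over all cells c of the Young diagram. For λ = (2, 2, 2, 1, 1), n = 8 boxes. Hook lengths by row (left-to-right, top-to-bottom): [6, 3]; [5, 2]; [4, 1]; [2]; [1]. Product of hooks = 1440. So f^λ = 8! / 1440 = 40320 / 1440 = 28.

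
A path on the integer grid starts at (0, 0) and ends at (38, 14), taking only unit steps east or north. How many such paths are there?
Number of paths = 1768966344600

A monotone lattice path from (0, 0) to (38, 14) consists of 38 east steps and 14 north steps in some order, so it is determined by which 38 of the 52 steps are east. The count is C(52, 38) = 1768966344600.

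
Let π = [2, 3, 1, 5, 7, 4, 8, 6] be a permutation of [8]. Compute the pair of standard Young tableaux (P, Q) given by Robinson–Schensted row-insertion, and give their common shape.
P = [1, 3, 4, 6, 8] / [2, 5, 7];  Q = [1, 2, 4, 5, 7] / [3, 6, 8];  common shape = (5, 3)

Row-insert the values π_1, π_2, … into P one at a time, bumping the leftmost entry strictly greater than the inserted value down to the next row. The recording tableau Q records, in position (i, j), the step at which that cell was added to P.
  Insert 2 (step 1): P = [2];  Q = [1]
  Insert 3 (step 2): P = [2, 3];  Q = [1, 2]
  Insert 1 (step 3): P = [1, 3] / [2];  Q = [1, 2] / [3]
  Insert 5 (step 4): P = [1, 3, 5] / [2];  Q = [1, 2, 4] / [3]
  Insert 7 (step 5): P = [1, 3, 5, 7] / [2];  Q = [1, 2, 4, 5] / [3]
  Insert 4 (step 6): P = [1, 3, 4, 7] / [2, 5];  Q = [1, 2, 4, 5] / [3, 6]
  Insert 8 (step 7): P = [1, 3, 4, 7, 8] / [2, 5];  Q = [1, 2, 4, 5, 7] / [3, 6]
  Insert 6 (step 8): P = [1, 3, 4, 6, 8] / [2, 5, 7];  Q = [1, 2, 4, 5, 7] / [3, 6, 8]
Final shape: (5, 3).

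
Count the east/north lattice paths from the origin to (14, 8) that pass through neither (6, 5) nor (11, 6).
Number of paths = 147500

Inclusion–exclusion. Total paths: C(22, 14) = 319770. Through P₁: C(11, 6)·C(11, 8) = 76230. Through P₂: C(17, 11)·C(5, 3) = 123760. Since P₁ is strictly southwest of P₂, a monotone path through both must visit P₁ then P₂; paths through both = C(11, 6)·C(6, 5)·C(5, 3) = 27720. Avoid both = 319770 − 76230 − 123760 + 27720 = 147500.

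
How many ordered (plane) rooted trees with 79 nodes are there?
C_78 = 73745243611532458459690151854647329239335600

These ordered rooted trees are counted by the Catalan number C_n = (1/(n + 1)) · C(2n, n). For n = 78: C_78 = (1/79) · C(156, 78) = 5825874245311064218315521996517139009907512400/79 = 73745243611532458459690151854647329239335600.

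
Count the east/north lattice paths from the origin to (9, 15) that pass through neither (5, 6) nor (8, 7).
Number of paths = 935891

Inclusion–exclusion. Total paths: C(24, 9) = 1307504. Through P₁: C(11, 5)·C(13, 4) = 330330. Through P₂: C(15, 8)·C(9, 1) = 57915. Since P₁ is strictly southwest of P₂, a monotone path through both must visit P₁ then P₂; paths through both = C(11, 5)·C(4, 3)·C(9, 1) = 16632. Avoid both = 1307504 − 330330 − 57915 + 16632 = 935891.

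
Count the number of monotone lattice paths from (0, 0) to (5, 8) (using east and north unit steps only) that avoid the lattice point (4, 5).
Number of paths = 783

Total paths from (0, 0) to (5, 8): C(13, 5) = 1287. Paths through (4, 5): (paths (0, 0) → (4, 5)) × (paths (4, 5) → (5, 8)) = C(9, 4) · C(4, 1) = 126 · 4 = 504. Avoidance count = 1287 − 504 = 783.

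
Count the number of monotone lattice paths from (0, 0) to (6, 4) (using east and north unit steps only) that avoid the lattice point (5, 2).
Number of paths = 147

Total paths from (0, 0) to (6, 4): C(10, 6) = 210. Paths through (5, 2): (paths (0, 0) → (5, 2)) × (paths (5, 2) → (6, 4)) = C(7, 5) · C(3, 1) = 21 · 3 = 63. Avoidance count = 210 − 63 = 147.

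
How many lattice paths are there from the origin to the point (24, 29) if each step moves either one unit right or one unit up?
Number of paths = 779255311989700

A monotone lattice path from (0, 0) to (24, 29) consists of 24 east steps and 29 north steps in some order, so it is determined by which 24 of the 53 steps are east. The count is C(53, 24) = 779255311989700.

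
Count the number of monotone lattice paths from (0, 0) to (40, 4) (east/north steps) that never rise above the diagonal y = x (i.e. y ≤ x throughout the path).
Number of paths = 122507

By the reflection principle (André's argument), the number of monotone paths to (40, 4) with n ≤ m that never go above y = x is C(44, 40) − C(44, 41) = 135751 − 13244 = 122507.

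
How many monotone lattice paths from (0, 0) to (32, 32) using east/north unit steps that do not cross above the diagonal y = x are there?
C_32 = 55534064877048198

These NE paths below the diagonal are counted by the Catalan number C_n = (1/(n + 1)) · C(2n, n). For n = 32: C_32 = (1/33) · C(64, 32) = 1832624140942590534/33 = 55534064877048198.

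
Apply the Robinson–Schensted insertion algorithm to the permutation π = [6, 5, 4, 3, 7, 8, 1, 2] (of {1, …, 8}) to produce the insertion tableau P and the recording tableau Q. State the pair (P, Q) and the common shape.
P = [1, 2, 8] / [3, 7] / [4] / [5] / [6];  Q = [1, 5, 6] / [2, 8] / [3] / [4] / [7];  common shape = (3, 2, 1, 1, 1)

Row-insert the values π_1, π_2, … into P one at a time, bumping the leftmost entry strictly greater than the inserted value down to the next row. The recording tableau Q records, in position (i, j), the step at which that cell was added to P.
  Insert 6 (step 1): P = [6];  Q = [1]
  Insert 5 (step 2): P = [5] / [6];  Q = [1] / [2]
  Insert 4 (step 3): P = [4] / [5] / [6];  Q = [1] / [2] / [3]
  Insert 3 (step 4): P = [3] / [4] / [5] / [6];  Q = [1] / [2] / [3] / [4]
  Insert 7 (step 5): P = [3, 7] / [4] / [5] / [6];  Q = [1, 5] / [2] / [3] / [4]
  Insert 8 (step 6): P = [3, 7, 8] / [4] / [5] / [6];  Q = [1, 5, 6] / [2] / [3] / [4]
  Insert 1 (step 7): P = [1, 7, 8] / [3] / [4] / [5] / [6];  Q = [1, 5, 6] / [2] / [3] / [4] / [7]
  Insert 2 (step 8): P = [1, 2, 8] / [3, 7] / [4] / [5] / [6];  Q = [1, 5, 6] / [2, 8] / [3] / [4] / [7]
Final shape: (3, 2, 1, 1, 1).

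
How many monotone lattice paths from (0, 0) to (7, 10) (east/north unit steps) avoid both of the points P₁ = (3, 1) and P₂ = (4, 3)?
Number of paths = 13828

Inclusion–exclusion. Total paths: C(17, 7) = 19448. Through P₁: C(4, 3)·C(13, 4) = 2860. Through P₂: C(7, 4)·C(10, 3) = 4200. Since P₁ is strictly southwest of P₂, a monotone path through both must visit P₁ then P₂; paths through both = C(4, 3)·C(3, 1)·C(10, 3) = 1440. Avoid both = 19448 − 2860 − 4200 + 1440 = 13828.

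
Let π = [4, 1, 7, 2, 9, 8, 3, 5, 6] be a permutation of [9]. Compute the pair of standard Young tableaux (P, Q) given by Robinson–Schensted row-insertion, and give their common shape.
P = [1, 2, 3, 5, 6] / [4, 7, 8] / [9];  Q = [1, 3, 5, 8, 9] / [2, 4, 6] / [7];  common shape = (5, 3, 1)

Row-insert the values π_1, π_2, … into P one at a time, bumping the leftmost entry strictly greater than the inserted value down to the next row. The recording tableau Q records, in position (i, j), the step at which that cell was added to P.
  Insert 4 (step 1): P = [4];  Q = [1]
  Insert 1 (step 2): P = [1] / [4];  Q = [1] / [2]
  Insert 7 (step 3): P = [1, 7] / [4];  Q = [1, 3] / [2]
  Insert 2 (step 4): P = [1, 2] / [4, 7];  Q = [1, 3] / [2, 4]
  Insert 9 (step 5): P = [1, 2, 9] / [4, 7];  Q = [1, 3, 5] / [2, 4]
  Insert 8 (step 6): P = [1, 2, 8] / [4, 7, 9];  Q = [1, 3, 5] / [2, 4, 6]
  Insert 3 (step 7): P = [1, 2, 3] / [4, 7, 8] / [9];  Q = [1, 3, 5] / [2, 4, 6] / [7]
  Insert 5 (step 8): P = [1, 2, 3, 5] / [4, 7, 8] / [9];  Q = [1, 3, 5, 8] / [2, 4, 6] / [7]
  Insert 6 (step 9): P = [1, 2, 3, 5, 6] / [4, 7, 8] / [9];  Q = [1, 3, 5, 8, 9] / [2, 4, 6] / [7]
Final shape: (5, 3, 1).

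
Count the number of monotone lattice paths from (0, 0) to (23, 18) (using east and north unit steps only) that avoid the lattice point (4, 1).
Number of paths = 159125157600

Total paths from (0, 0) to (23, 18): C(41, 23) = 202112640600. Paths through (4, 1): (paths (0, 0) → (4, 1)) × (paths (4, 1) → (23, 18)) = C(5, 4) · C(36, 19) = 5 · 8597496600 = 42987483000. Avoidance count = 202112640600 − 42987483000 = 159125157600.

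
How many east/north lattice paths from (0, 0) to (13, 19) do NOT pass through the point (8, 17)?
Number of paths = 324660525

Total paths from (0, 0) to (13, 19): C(32, 13) = 347373600. Paths through (8, 17): (paths (0, 0) → (8, 17)) × (paths (8, 17) → (13, 19)) = C(25, 8) · C(7, 5) = 1081575 · 21 = 22713075. Avoidance count = 347373600 − 22713075 = 324660525.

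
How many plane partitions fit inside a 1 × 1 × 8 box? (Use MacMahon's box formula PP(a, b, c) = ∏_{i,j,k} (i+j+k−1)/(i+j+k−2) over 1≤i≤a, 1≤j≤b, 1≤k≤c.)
PP(1, 1, 8) = 9

Evaluate the triple product over i = 1..1, j = 1..1, k = 1..8. The factors are (2/1) · (3/2) · (4/3) · (5/4) · (6/5) · (7/6) · (8/7) · (9/8). The numerators and denominators telescope so the product is an integer; carrying out the multiplication exactly gives PP(1, 1, 8) = 9.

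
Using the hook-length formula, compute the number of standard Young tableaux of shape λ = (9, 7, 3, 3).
# SYT of shape (9, 7, 3, 3) = 290990700

Hook-length formula: f^λ = n! / Π hook(c), product over all cells c of the Young diagram. For λ = (9, 7, 3, 3), n = 22 boxes. Hook lengths by row (left-to-right, top-to-bottom): [12, 11, 10, 7, 6, 5, 4, 2, 1]; [9, 8, 7, 4, 3, 2, 1]; [4, 3, 2]; [3, 2, 1]. Product of hooks = 3862668902400. So f^λ = 22! / 3862668902400 = 1124000727777607680000 / 3862668902400 = 290990700.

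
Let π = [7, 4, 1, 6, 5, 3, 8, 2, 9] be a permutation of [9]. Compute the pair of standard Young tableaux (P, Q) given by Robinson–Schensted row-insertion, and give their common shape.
P = [1, 2, 8, 9] / [3, 5] / [4] / [6] / [7];  Q = [1, 4, 7, 9] / [2, 5] / [3] / [6] / [8];  common shape = (4, 2, 1, 1, 1)

Row-insert the values π_1, π_2, … into P one at a time, bumping the leftmost entry strictly greater than the inserted value down to the next row. The recording tableau Q records, in position (i, j), the step at which that cell was added to P.
  Insert 7 (step 1): P = [7];  Q = [1]
  Insert 4 (step 2): P = [4] / [7];  Q = [1] / [2]
  Insert 1 (step 3): P = [1] / [4] / [7];  Q = [1] / [2] / [3]
  Insert 6 (step 4): P = [1, 6] / [4] / [7];  Q = [1, 4] / [2] / [3]
  Insert 5 (step 5): P = [1, 5] / [4, 6] / [7];  Q = [1, 4] / [2, 5] / [3]
  Insert 3 (step 6): P = [1, 3] / [4, 5] / [6] / [7];  Q = [1, 4] / [2, 5] / [3] / [6]
  Insert 8 (step 7): P = [1, 3, 8] / [4, 5] / [6] / [7];  Q = [1, 4, 7] / [2, 5] / [3] / [6]
  Insert 2 (step 8): P = [1, 2, 8] / [3, 5] / [4] / [6] / [7];  Q = [1, 4, 7] / [2, 5] / [3] / [6] / [8]
  Insert 9 (step 9): P = [1, 2, 8, 9] / [3, 5] / [4] / [6] / [7];  Q = [1, 4, 7, 9] / [2, 5] / [3] / [6] / [8]
Final shape: (4, 2, 1, 1, 1).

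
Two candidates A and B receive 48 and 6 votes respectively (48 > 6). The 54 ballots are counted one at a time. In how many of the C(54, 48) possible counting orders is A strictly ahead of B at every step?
Strict-lead orderings = 20087795

Total orderings of the 54 votes with 48 for A: C(54, 48) = 25827165. By the Bertrand ballot formula (Cycle Lemma / reflection principle), the number of orderings in which A is strictly ahead of B throughout is (p − q)/(p + q) · C(p + q, p) = (48 − 6)/(48 + 6) · 25827165 = 20087795.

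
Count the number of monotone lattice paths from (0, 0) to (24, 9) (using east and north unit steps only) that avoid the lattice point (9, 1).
Number of paths = 33663960

Total paths from (0, 0) to (24, 9): C(33, 24) = 38567100. Paths through (9, 1): (paths (0, 0) → (9, 1)) × (paths (9, 1) → (24, 9)) = C(10, 9) · C(23, 15) = 10 · 490314 = 4903140. Avoidance count = 38567100 − 4903140 = 33663960.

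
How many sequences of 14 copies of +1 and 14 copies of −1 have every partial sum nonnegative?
C_14 = 2674440

These ballot sequences are counted by the Catalan number C_n = (1/(n + 1)) · C(2n, n). For n = 14: C_14 = (1/15) · C(28, 14) = 40116600/15 = 2674440.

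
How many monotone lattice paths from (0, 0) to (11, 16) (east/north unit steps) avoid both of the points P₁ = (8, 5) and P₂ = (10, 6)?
Number of paths = 12523810

Inclusion–exclusion. Total paths: C(27, 11) = 13037895. Through P₁: C(13, 8)·C(14, 3) = 468468. Through P₂: C(16, 10)·C(11, 1) = 88088. Since P₁ is strictly southwest of P₂, a monotone path through both must visit P₁ then P₂; paths through both = C(13, 8)·C(3, 2)·C(11, 1) = 42471. Avoid both = 13037895 − 468468 − 88088 + 42471 = 12523810.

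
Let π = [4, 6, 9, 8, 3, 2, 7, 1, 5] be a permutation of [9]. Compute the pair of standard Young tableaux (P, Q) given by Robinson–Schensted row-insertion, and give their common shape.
P = [1, 5, 7] / [2, 6] / [3, 8] / [4] / [9];  Q = [1, 2, 3] / [4, 7] / [5, 9] / [6] / [8];  common shape = (3, 2, 2, 1, 1)

Row-insert the values π_1, π_2, … into P one at a time, bumping the leftmost entry strictly greater than the inserted value down to the next row. The recording tableau Q records, in position (i, j), the step at which that cell was added to P.
  Insert 4 (step 1): P = [4];  Q = [1]
  Insert 6 (step 2): P = [4, 6];  Q = [1, 2]
  Insert 9 (step 3): P = [4, 6, 9];  Q = [1, 2, 3]
  Insert 8 (step 4): P = [4, 6, 8] / [9];  Q = [1, 2, 3] / [4]
  Insert 3 (step 5): P = [3, 6, 8] / [4] / [9];  Q = [1, 2, 3] / [4] / [5]
  Insert 2 (step 6): P = [2, 6, 8] / [3] / [4] / [9];  Q = [1, 2, 3] / [4] / [5] / [6]
  Insert 7 (step 7): P = [2, 6, 7] / [3, 8] / [4] / [9];  Q = [1, 2, 3] / [4, 7] / [5] / [6]
  Insert 1 (step 8): P = [1, 6, 7] / [2, 8] / [3] / [4] / [9];  Q = [1, 2, 3] / [4, 7] / [5] / [6] / [8]
  Insert 5 (step 9): P = [1, 5, 7] / [2, 6] / [3, 8] / [4] / [9];  Q = [1, 2, 3] / [4, 7] / [5, 9] / [6] / [8]
Final shape: (3, 2, 2, 1, 1).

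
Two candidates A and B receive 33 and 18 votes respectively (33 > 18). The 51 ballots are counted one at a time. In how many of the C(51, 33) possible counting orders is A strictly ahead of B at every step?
Strict-lead orderings = 8206149492625

Total orderings of the 51 votes with 33 for A: C(51, 33) = 27900908274925. By the Bertrand ballot formula (Cycle Lemma / reflection principle), the number of orderings in which A is strictly ahead of B throughout is (p − q)/(p + q) · C(p + q, p) = (33 − 18)/(33 + 18) · 27900908274925 = 8206149492625.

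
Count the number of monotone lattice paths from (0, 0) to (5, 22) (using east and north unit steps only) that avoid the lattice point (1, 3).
Number of paths = 45310

Total paths from (0, 0) to (5, 22): C(27, 5) = 80730. Paths through (1, 3): (paths (0, 0) → (1, 3)) × (paths (1, 3) → (5, 22)) = C(4, 1) · C(23, 4) = 4 · 8855 = 35420. Avoidance count = 80730 − 35420 = 45310.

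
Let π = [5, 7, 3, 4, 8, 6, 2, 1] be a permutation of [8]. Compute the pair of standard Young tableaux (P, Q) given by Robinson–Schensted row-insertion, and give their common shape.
P = [1, 4, 6] / [2, 7, 8] / [3] / [5];  Q = [1, 2, 5] / [3, 4, 6] / [7] / [8];  common shape = (3, 3, 1, 1)

Row-insert the values π_1, π_2, … into P one at a time, bumping the leftmost entry strictly greater than the inserted value down to the next row. The recording tableau Q records, in position (i, j), the step at which that cell was added to P.
  Insert 5 (step 1): P = [5];  Q = [1]
  Insert 7 (step 2): P = [5, 7];  Q = [1, 2]
  Insert 3 (step 3): P = [3, 7] / [5];  Q = [1, 2] / [3]
  Insert 4 (step 4): P = [3, 4] / [5, 7];  Q = [1, 2] / [3, 4]
  Insert 8 (step 5): P = [3, 4, 8] / [5, 7];  Q = [1, 2, 5] / [3, 4]
  Insert 6 (step 6): P = [3, 4, 6] / [5, 7, 8];  Q = [1, 2, 5] / [3, 4, 6]
  Insert 2 (step 7): P = [2, 4, 6] / [3, 7, 8] / [5];  Q = [1, 2, 5] / [3, 4, 6] / [7]
  Insert 1 (step 8): P = [1, 4, 6] / [2, 7, 8] / [3] / [5];  Q = [1, 2, 5] / [3, 4, 6] / [7] / [8]
Final shape: (3, 3, 1, 1).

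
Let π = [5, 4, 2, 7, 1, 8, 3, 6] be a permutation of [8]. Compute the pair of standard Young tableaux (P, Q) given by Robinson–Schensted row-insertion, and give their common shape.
P = [1, 3, 6] / [2, 7, 8] / [4] / [5];  Q = [1, 4, 6] / [2, 7, 8] / [3] / [5];  common shape = (3, 3, 1, 1)

Row-insert the values π_1, π_2, … into P one at a time, bumping the leftmost entry strictly greater than the inserted value down to the next row. The recording tableau Q records, in position (i, j), the step at which that cell was added to P.
  Insert 5 (step 1): P = [5];  Q = [1]
  Insert 4 (step 2): P = [4] / [5];  Q = [1] / [2]
  Insert 2 (step 3): P = [2] / [4] / [5];  Q = [1] / [2] / [3]
  Insert 7 (step 4): P = [2, 7] / [4] / [5];  Q = [1, 4] / [2] / [3]
  Insert 1 (step 5): P = [1, 7] / [2] / [4] / [5];  Q = [1, 4] / [2] / [3] / [5]
  Insert 8 (step 6): P = [1, 7, 8] / [2] / [4] / [5];  Q = [1, 4, 6] / [2] / [3] / [5]
  Insert 3 (step 7): P = [1, 3, 8] / [2, 7] / [4] / [5];  Q = [1, 4, 6] / [2, 7] / [3] / [5]
  Insert 6 (step 8): P = [1, 3, 6] / [2, 7, 8] / [4] / [5];  Q = [1, 4, 6] / [2, 7, 8] / [3] / [5]
Final shape: (3, 3, 1, 1).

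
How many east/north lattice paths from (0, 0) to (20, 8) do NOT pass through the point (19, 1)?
Number of paths = 3107945

Total paths from (0, 0) to (20, 8): C(28, 20) = 3108105. Paths through (19, 1): (paths (0, 0) → (19, 1)) × (paths (19, 1) → (20, 8)) = C(20, 19) · C(8, 1) = 20 · 8 = 160. Avoidance count = 3108105 − 160 = 3107945.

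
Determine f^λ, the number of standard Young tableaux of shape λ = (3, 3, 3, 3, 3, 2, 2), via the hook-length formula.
# SYT of shape (3, 3, 3, 3, 3, 2, 2) = 831402

Hook-length formula: f^λ = n! / Π hook(c), product over all cells c of the Young diagram. For λ = (3, 3, 3, 3, 3, 2, 2), n = 19 boxes. Hook lengths by row (left-to-right, top-to-bottom): [9, 8, 5]; [8, 7, 4]; [7, 6, 3]; [6, 5, 2]; [5, 4, 1]; [3, 2]; [2, 1]. Product of hooks = 146313216000. So f^λ = 19! / 146313216000 = 121645100408832000 / 146313216000 = 831402.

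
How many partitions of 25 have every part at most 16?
p(25, parts ≤ 16) = 1891

Use the recurrence p(n, m) = p(n, m−1) + p(n−m, m): either the largest part is < m (count p(n, m−1)) or the largest part is exactly m (remove one copy of m, count p(n−m, m)). With p(0, ·) = 1 this gives p(25, parts ≤ 16) = 1891. (By conjugating Young diagrams, this also counts partitions of 25 into at most 16 parts.)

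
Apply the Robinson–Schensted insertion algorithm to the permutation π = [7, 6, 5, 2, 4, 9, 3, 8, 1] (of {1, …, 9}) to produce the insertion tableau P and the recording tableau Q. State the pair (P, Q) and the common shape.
P = [1, 3, 8] / [2, 9] / [4] / [5] / [6] / [7];  Q = [1, 5, 6] / [2, 8] / [3] / [4] / [7] / [9];  common shape = (3, 2, 1, 1, 1, 1)

Row-insert the values π_1, π_2, … into P one at a time, bumping the leftmost entry strictly greater than the inserted value down to the next row. The recording tableau Q records, in position (i, j), the step at which that cell was added to P.
  Insert 7 (step 1): P = [7];  Q = [1]
  Insert 6 (step 2): P = [6] / [7];  Q = [1] / [2]
  Insert 5 (step 3): P = [5] / [6] / [7];  Q = [1] / [2] / [3]
  Insert 2 (step 4): P = [2] / [5] / [6] / [7];  Q = [1] / [2] / [3] / [4]
  Insert 4 (step 5): P = [2, 4] / [5] / [6] / [7];  Q = [1, 5] / [2] / [3] / [4]
  Insert 9 (step 6): P = [2, 4, 9] / [5] / [6] / [7];  Q = [1, 5, 6] / [2] / [3] / [4]
  Insert 3 (step 7): P = [2, 3, 9] / [4] / [5] / [6] / [7];  Q = [1, 5, 6] / [2] / [3] / [4] / [7]
  Insert 8 (step 8): P = [2, 3, 8] / [4, 9] / [5] / [6] / [7];  Q = [1, 5, 6] / [2, 8] / [3] / [4] / [7]
  Insert 1 (step 9): P = [1, 3, 8] / [2, 9] / [4] / [5] / [6] / [7];  Q = [1, 5, 6] / [2, 8] / [3] / [4] / [7] / [9]
Final shape: (3, 2, 1, 1, 1, 1).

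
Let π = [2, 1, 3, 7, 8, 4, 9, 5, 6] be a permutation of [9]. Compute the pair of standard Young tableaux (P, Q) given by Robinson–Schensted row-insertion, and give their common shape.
P = [1, 3, 4, 5, 6] / [2, 7, 8, 9];  Q = [1, 3, 4, 5, 7] / [2, 6, 8, 9];  common shape = (5, 4)

Row-insert the values π_1, π_2, … into P one at a time, bumping the leftmost entry strictly greater than the inserted value down to the next row. The recording tableau Q records, in position (i, j), the step at which that cell was added to P.
  Insert 2 (step 1): P = [2];  Q = [1]
  Insert 1 (step 2): P = [1] / [2];  Q = [1] / [2]
  Insert 3 (step 3): P = [1, 3] / [2];  Q = [1, 3] / [2]
  Insert 7 (step 4): P = [1, 3, 7] / [2];  Q = [1, 3, 4] / [2]
  Insert 8 (step 5): P = [1, 3, 7, 8] / [2];  Q = [1, 3, 4, 5] / [2]
  Insert 4 (step 6): P = [1, 3, 4, 8] / [2, 7];  Q = [1, 3, 4, 5] / [2, 6]
  Insert 9 (step 7): P = [1, 3, 4, 8, 9] / [2, 7];  Q = [1, 3, 4, 5, 7] / [2, 6]
  Insert 5 (step 8): P = [1, 3, 4, 5, 9] / [2, 7, 8];  Q = [1, 3, 4, 5, 7] / [2, 6, 8]
  Insert 6 (step 9): P = [1, 3, 4, 5, 6] / [2, 7, 8, 9];  Q = [1, 3, 4, 5, 7] / [2, 6, 8, 9]
Final shape: (5, 4).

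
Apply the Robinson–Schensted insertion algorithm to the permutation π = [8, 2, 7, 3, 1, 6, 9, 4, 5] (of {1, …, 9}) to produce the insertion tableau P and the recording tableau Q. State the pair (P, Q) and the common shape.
P = [1, 3, 4, 5] / [2, 6, 9] / [7] / [8];  Q = [1, 3, 6, 7] / [2, 8, 9] / [4] / [5];  common shape = (4, 3, 1, 1)

Row-insert the values π_1, π_2, … into P one at a time, bumping the leftmost entry strictly greater than the inserted value down to the next row. The recording tableau Q records, in position (i, j), the step at which that cell was added to P.
  Insert 8 (step 1): P = [8];  Q = [1]
  Insert 2 (step 2): P = [2] / [8];  Q = [1] / [2]
  Insert 7 (step 3): P = [2, 7] / [8];  Q = [1, 3] / [2]
  Insert 3 (step 4): P = [2, 3] / [7] / [8];  Q = [1, 3] / [2] / [4]
  Insert 1 (step 5): P = [1, 3] / [2] / [7] / [8];  Q = [1, 3] / [2] / [4] / [5]
  Insert 6 (step 6): P = [1, 3, 6] / [2] / [7] / [8];  Q = [1, 3, 6] / [2] / [4] / [5]
  Insert 9 (step 7): P = [1, 3, 6, 9] / [2] / [7] / [8];  Q = [1, 3, 6, 7] / [2] / [4] / [5]
  Insert 4 (step 8): P = [1, 3, 4, 9] / [2, 6] / [7] / [8];  Q = [1, 3, 6, 7] / [2, 8] / [4] / [5]
  Insert 5 (step 9): P = [1, 3, 4, 5] / [2, 6, 9] / [7] / [8];  Q = [1, 3, 6, 7] / [2, 8, 9] / [4] / [5]
Final shape: (4, 3, 1, 1).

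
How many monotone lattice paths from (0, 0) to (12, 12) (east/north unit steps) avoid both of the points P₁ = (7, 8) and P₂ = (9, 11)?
Number of paths = 1478906

Inclusion–exclusion. Total paths: C(24, 12) = 2704156. Through P₁: C(15, 7)·C(9, 5) = 810810. Through P₂: C(20, 9)·C(4, 3) = 671840. Since P₁ is strictly southwest of P₂, a monotone path through both must visit P₁ then P₂; paths through both = C(15, 7)·C(5, 2)·C(4, 3) = 257400. Avoid both = 2704156 − 810810 − 671840 + 257400 = 1478906.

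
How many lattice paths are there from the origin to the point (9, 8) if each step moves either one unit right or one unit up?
Number of paths = 24310

A monotone lattice path from (0, 0) to (9, 8) consists of 9 east steps and 8 north steps in some order, so it is determined by which 9 of the 17 steps are east. The count is C(17, 9) = 24310.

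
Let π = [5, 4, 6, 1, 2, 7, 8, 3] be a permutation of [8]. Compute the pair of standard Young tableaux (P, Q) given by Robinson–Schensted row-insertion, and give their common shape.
P = [1, 2, 3, 8] / [4, 6, 7] / [5];  Q = [1, 3, 6, 7] / [2, 5, 8] / [4];  common shape = (4, 3, 1)

Row-insert the values π_1, π_2, … into P one at a time, bumping the leftmost entry strictly greater than the inserted value down to the next row. The recording tableau Q records, in position (i, j), the step at which that cell was added to P.
  Insert 5 (step 1): P = [5];  Q = [1]
  Insert 4 (step 2): P = [4] / [5];  Q = [1] / [2]
  Insert 6 (step 3): P = [4, 6] / [5];  Q = [1, 3] / [2]
  Insert 1 (step 4): P = [1, 6] / [4] / [5];  Q = [1, 3] / [2] / [4]
  Insert 2 (step 5): P = [1, 2] / [4, 6] / [5];  Q = [1, 3] / [2, 5] / [4]
  Insert 7 (step 6): P = [1, 2, 7] / [4, 6] / [5];  Q = [1, 3, 6] / [2, 5] / [4]
  Insert 8 (step 7): P = [1, 2, 7, 8] / [4, 6] / [5];  Q = [1, 3, 6, 7] / [2, 5] / [4]
  Insert 3 (step 8): P = [1, 2, 3, 8] / [4, 6, 7] / [5];  Q = [1, 3, 6, 7] / [2, 5, 8] / [4]
Final shape: (4, 3, 1).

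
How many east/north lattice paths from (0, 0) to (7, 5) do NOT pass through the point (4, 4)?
Number of paths = 512

Total paths from (0, 0) to (7, 5): C(12, 7) = 792. Paths through (4, 4): (paths (0, 0) → (4, 4)) × (paths (4, 4) → (7, 5)) = C(8, 4) · C(4, 3) = 70 · 4 = 280. Avoidance count = 792 − 280 = 512.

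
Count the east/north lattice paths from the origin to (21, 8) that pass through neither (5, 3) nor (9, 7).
Number of paths = 3054841

Inclusion–exclusion. Total paths: C(29, 21) = 4292145. Through P₁: C(8, 5)·C(21, 16) = 1139544. Through P₂: C(16, 9)·C(13, 12) = 148720. Since P₁ is strictly southwest of P₂, a monotone path through both must visit P₁ then P₂; paths through both = C(8, 5)·C(8, 4)·C(13, 12) = 50960. Avoid both = 4292145 − 1139544 − 148720 + 50960 = 3054841.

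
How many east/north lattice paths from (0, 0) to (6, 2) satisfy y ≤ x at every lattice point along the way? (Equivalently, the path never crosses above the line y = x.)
Number of paths = 20

By the reflection principle (André's argument), the number of monotone paths to (6, 2) with n ≤ m that never go above y = x is C(8, 6) − C(8, 7) = 28 − 8 = 20.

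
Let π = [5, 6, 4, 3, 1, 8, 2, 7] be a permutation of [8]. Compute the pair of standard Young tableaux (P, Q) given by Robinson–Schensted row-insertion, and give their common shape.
P = [1, 2, 7] / [3, 6, 8] / [4] / [5];  Q = [1, 2, 6] / [3, 7, 8] / [4] / [5];  common shape = (3, 3, 1, 1)

Row-insert the values π_1, π_2, … into P one at a time, bumping the leftmost entry strictly greater than the inserted value down to the next row. The recording tableau Q records, in position (i, j), the step at which that cell was added to P.
  Insert 5 (step 1): P = [5];  Q = [1]
  Insert 6 (step 2): P = [5, 6];  Q = [1, 2]
  Insert 4 (step 3): P = [4, 6] / [5];  Q = [1, 2] / [3]
  Insert 3 (step 4): P = [3, 6] / [4] / [5];  Q = [1, 2] / [3] / [4]
  Insert 1 (step 5): P = [1, 6] / [3] / [4] / [5];  Q = [1, 2] / [3] / [4] / [5]
  Insert 8 (step 6): P = [1, 6, 8] / [3] / [4] / [5];  Q = [1, 2, 6] / [3] / [4] / [5]
  Insert 2 (step 7): P = [1, 2, 8] / [3, 6] / [4] / [5];  Q = [1, 2, 6] / [3, 7] / [4] / [5]
  Insert 7 (step 8): P = [1, 2, 7] / [3, 6, 8] / [4] / [5];  Q = [1, 2, 6] / [3, 7, 8] / [4] / [5]
Final shape: (3, 3, 1, 1).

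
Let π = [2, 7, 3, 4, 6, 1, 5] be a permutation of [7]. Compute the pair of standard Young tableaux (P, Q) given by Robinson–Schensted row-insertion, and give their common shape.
P = [1, 3, 4, 5] / [2, 6] / [7];  Q = [1, 2, 4, 5] / [3, 7] / [6];  common shape = (4, 2, 1)

Row-insert the values π_1, π_2, … into P one at a time, bumping the leftmost entry strictly greater than the inserted value down to the next row. The recording tableau Q records, in position (i, j), the step at which that cell was added to P.
  Insert 2 (step 1): P = [2];  Q = [1]
  Insert 7 (step 2): P = [2, 7];  Q = [1, 2]
  Insert 3 (step 3): P = [2, 3] / [7];  Q = [1, 2] / [3]
  Insert 4 (step 4): P = [2, 3, 4] / [7];  Q = [1, 2, 4] / [3]
  Insert 6 (step 5): P = [2, 3, 4, 6] / [7];  Q = [1, 2, 4, 5] / [3]
  Insert 1 (step 6): P = [1, 3, 4, 6] / [2] / [7];  Q = [1, 2, 4, 5] / [3] / [6]
  Insert 5 (step 7): P = [1, 3, 4, 5] / [2, 6] / [7];  Q = [1, 2, 4, 5] / [3, 7] / [6]
Final shape: (4, 2, 1).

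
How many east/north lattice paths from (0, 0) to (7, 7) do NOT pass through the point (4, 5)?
Number of paths = 2172

Total paths from (0, 0) to (7, 7): C(14, 7) = 3432. Paths through (4, 5): (paths (0, 0) → (4, 5)) × (paths (4, 5) → (7, 7)) = C(9, 4) · C(5, 3) = 126 · 10 = 1260. Avoidance count = 3432 − 1260 = 2172.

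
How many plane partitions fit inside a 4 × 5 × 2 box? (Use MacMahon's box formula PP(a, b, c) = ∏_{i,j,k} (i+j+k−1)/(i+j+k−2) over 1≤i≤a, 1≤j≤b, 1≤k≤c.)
PP(4, 5, 2) = 5292

Evaluate the triple product over i = 1..4, j = 1..5, k = 1..2. The factors are (2/1) · (3/2) · (3/2) · (4/3) · (4/3) · (5/4) · (5/4) · (6/5) · … (40 factors total). The numerators and denominators telescope so the product is an integer; carrying out the multiplication exactly gives PP(4, 5, 2) = 5292.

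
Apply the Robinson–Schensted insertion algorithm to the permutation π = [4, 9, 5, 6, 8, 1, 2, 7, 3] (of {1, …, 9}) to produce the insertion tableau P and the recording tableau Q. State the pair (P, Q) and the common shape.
P = [1, 2, 3, 7] / [4, 5, 6] / [8] / [9];  Q = [1, 2, 4, 5] / [3, 7, 8] / [6] / [9];  common shape = (4, 3, 1, 1)

Row-insert the values π_1, π_2, … into P one at a time, bumping the leftmost entry strictly greater than the inserted value down to the next row. The recording tableau Q records, in position (i, j), the step at which that cell was added to P.
  Insert 4 (step 1): P = [4];  Q = [1]
  Insert 9 (step 2): P = [4, 9];  Q = [1, 2]
  Insert 5 (step 3): P = [4, 5] / [9];  Q = [1, 2] / [3]
  Insert 6 (step 4): P = [4, 5, 6] / [9];  Q = [1, 2, 4] / [3]
  Insert 8 (step 5): P = [4, 5, 6, 8] / [9];  Q = [1, 2, 4, 5] / [3]
  Insert 1 (step 6): P = [1, 5, 6, 8] / [4] / [9];  Q = [1, 2, 4, 5] / [3] / [6]
  Insert 2 (step 7): P = [1, 2, 6, 8] / [4, 5] / [9];  Q = [1, 2, 4, 5] / [3, 7] / [6]
  Insert 7 (step 8): P = [1, 2, 6, 7] / [4, 5, 8] / [9];  Q = [1, 2, 4, 5] / [3, 7, 8] / [6]
  Insert 3 (step 9): P = [1, 2, 3, 7] / [4, 5, 6] / [8] / [9];  Q = [1, 2, 4, 5] / [3, 7, 8] / [6] / [9]
Final shape: (4, 3, 1, 1).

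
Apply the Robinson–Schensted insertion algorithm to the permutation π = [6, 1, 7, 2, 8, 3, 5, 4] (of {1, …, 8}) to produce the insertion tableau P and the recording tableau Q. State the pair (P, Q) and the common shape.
P = [1, 2, 3, 4] / [5, 7, 8] / [6];  Q = [1, 3, 5, 7] / [2, 4, 6] / [8];  common shape = (4, 3, 1)

Row-insert the values π_1, π_2, … into P one at a time, bumping the leftmost entry strictly greater than the inserted value down to the next row. The recording tableau Q records, in position (i, j), the step at which that cell was added to P.
  Insert 6 (step 1): P = [6];  Q = [1]
  Insert 1 (step 2): P = [1] / [6];  Q = [1] / [2]
  Insert 7 (step 3): P = [1, 7] / [6];  Q = [1, 3] / [2]
  Insert 2 (step 4): P = [1, 2] / [6, 7];  Q = [1, 3] / [2, 4]
  Insert 8 (step 5): P = [1, 2, 8] / [6, 7];  Q = [1, 3, 5] / [2, 4]
  Insert 3 (step 6): P = [1, 2, 3] / [6, 7, 8];  Q = [1, 3, 5] / [2, 4, 6]
  Insert 5 (step 7): P = [1, 2, 3, 5] / [6, 7, 8];  Q = [1, 3, 5, 7] / [2, 4, 6]
  Insert 4 (step 8): P = [1, 2, 3, 4] / [5, 7, 8] / [6];  Q = [1, 3, 5, 7] / [2, 4, 6] / [8]
Final shape: (4, 3, 1).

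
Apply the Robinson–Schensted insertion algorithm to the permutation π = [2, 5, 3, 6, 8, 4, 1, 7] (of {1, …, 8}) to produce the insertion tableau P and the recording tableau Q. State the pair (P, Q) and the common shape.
P = [1, 3, 4, 7] / [2, 6, 8] / [5];  Q = [1, 2, 4, 5] / [3, 6, 8] / [7];  common shape = (4, 3, 1)

Row-insert the values π_1, π_2, … into P one at a time, bumping the leftmost entry strictly greater than the inserted value down to the next row. The recording tableau Q records, in position (i, j), the step at which that cell was added to P.
  Insert 2 (step 1): P = [2];  Q = [1]
  Insert 5 (step 2): P = [2, 5];  Q = [1, 2]
  Insert 3 (step 3): P = [2, 3] / [5];  Q = [1, 2] / [3]
  Insert 6 (step 4): P = [2, 3, 6] / [5];  Q = [1, 2, 4] / [3]
  Insert 8 (step 5): P = [2, 3, 6, 8] / [5];  Q = [1, 2, 4, 5] / [3]
  Insert 4 (step 6): P = [2, 3, 4, 8] / [5, 6];  Q = [1, 2, 4, 5] / [3, 6]
  Insert 1 (step 7): P = [1, 3, 4, 8] / [2, 6] / [5];  Q = [1, 2, 4, 5] / [3, 6] / [7]
  Insert 7 (step 8): P = [1, 3, 4, 7] / [2, 6, 8] / [5];  Q = [1, 2, 4, 5] / [3, 6, 8] / [7]
Final shape: (4, 3, 1).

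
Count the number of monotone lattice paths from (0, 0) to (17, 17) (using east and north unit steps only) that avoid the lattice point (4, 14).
Number of paths = 2331892620

Total paths from (0, 0) to (17, 17): C(34, 17) = 2333606220. Paths through (4, 14): (paths (0, 0) → (4, 14)) × (paths (4, 14) → (17, 17)) = C(18, 4) · C(16, 13) = 3060 · 560 = 1713600. Avoidance count = 2333606220 − 1713600 = 2331892620.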